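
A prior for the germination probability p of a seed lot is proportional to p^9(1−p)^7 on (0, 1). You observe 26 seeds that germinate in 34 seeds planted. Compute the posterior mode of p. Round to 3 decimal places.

p̂_MAP = 0.700

The prior density ∝ p^9(1−p)^7 is the kernel of Beta(10, 8).
Data: 26 successes in 34 trials. The binomial likelihood contributes p^26(1−p)^8, so the posterior is Beta(10+26, 8+8) = Beta(36, 16).
For Beta(a, b) with a, b > 1 the mode is (a−1)/(a+b−2) = 35/50 ≈ 0.700.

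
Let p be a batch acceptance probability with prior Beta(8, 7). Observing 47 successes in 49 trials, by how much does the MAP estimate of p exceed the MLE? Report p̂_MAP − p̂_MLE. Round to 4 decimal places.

Posterior is Beta(55, 9); MAP = (55−1)/(64−2) = 54/62 ≈ 0.87097.
MLE ignores the prior: p̂_MLE = k/n = 47/49 ≈ 0.95918.
Difference = 54/62 − 47/49 = -134/1519 ≈ -0.0882.

MAP − MLE = -0.0882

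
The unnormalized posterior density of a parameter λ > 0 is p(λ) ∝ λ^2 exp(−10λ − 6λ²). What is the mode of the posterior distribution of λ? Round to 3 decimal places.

λ̂_MAP = 0.167

ℓ'(λ) = 2/λ − 10 − 12λ. Setting this to zero and multiplying by λ: 12λ² + 10λ − 2 = 0.
λ = (−10 + √(10² + 4·12·2)) / (2·12) = (−10 + √196) / 24 = (−10 + 14)/24 = 1/6.
ℓ''(λ) = −2/λ² − 12 < 0, confirming a maximum.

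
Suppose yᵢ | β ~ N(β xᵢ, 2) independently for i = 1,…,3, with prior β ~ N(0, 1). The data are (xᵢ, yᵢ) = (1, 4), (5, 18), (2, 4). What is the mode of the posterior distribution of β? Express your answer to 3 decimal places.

log p(β | y) = −Σ(yᵢ − βxᵢ)²/(2·2) − β²/(2·1) + const.
Setting the derivative to zero: Σxᵢ(yᵢ − βxᵢ)/2 − β/1 = 0, so β = Σxᵢyᵢ / (Σxᵢ² + σ²/τ²).
Σxᵢyᵢ = 1·4 + 5·18 + 2·4 = 102; Σxᵢ² = 30; σ²/τ² = 2.
β̂_MAP = 102 / (30 + 2) = 102/32 ≈ 3.188.

β̂_MAP = 3.188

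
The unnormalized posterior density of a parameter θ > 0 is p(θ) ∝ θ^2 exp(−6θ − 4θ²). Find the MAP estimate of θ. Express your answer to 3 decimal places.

θ̂_MAP = 0.250

ℓ'(θ) = 2/θ − 6 − 8θ. Setting this to zero and multiplying by θ: 8θ² + 6θ − 2 = 0.
θ = (−6 + √(6² + 4·8·2)) / (2·8) = (−6 + √100) / 16 = (−6 + 10)/16 = 1/4.
ℓ''(θ) = −2/θ² − 8 < 0, confirming a maximum.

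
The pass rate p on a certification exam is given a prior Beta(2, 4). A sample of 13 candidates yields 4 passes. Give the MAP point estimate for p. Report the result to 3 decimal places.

p̂_MAP = 0.294

Prior: Beta(2, 4).
Data: 4 successes in 13 trials. The binomial likelihood contributes p^4(1−p)^9, so the posterior is Beta(2+4, 4+9) = Beta(6, 13).
For Beta(a, b) with a, b > 1 the mode is (a−1)/(a+b−2) = 5/17 ≈ 0.294.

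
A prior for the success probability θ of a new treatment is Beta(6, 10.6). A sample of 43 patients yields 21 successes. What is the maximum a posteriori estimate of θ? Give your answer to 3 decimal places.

Prior: Beta(6, 10.6).
Data: 21 successes in 43 trials. The binomial likelihood contributes θ^21(1−θ)^22, so the posterior is Beta(6+21, 10.6+22) = Beta(27, 32.6).
For Beta(a, b) with a, b > 1 the mode is (a−1)/(a+b−2) = 26/57.6 ≈ 0.451.

θ̂_MAP = 0.451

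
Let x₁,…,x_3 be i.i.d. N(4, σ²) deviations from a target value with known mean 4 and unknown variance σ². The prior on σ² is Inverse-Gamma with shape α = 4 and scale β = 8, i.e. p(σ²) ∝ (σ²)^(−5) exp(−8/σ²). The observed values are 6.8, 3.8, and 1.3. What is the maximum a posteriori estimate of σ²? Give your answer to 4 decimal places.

Sum of squared deviations about the known mean: SS = (6.8−4)² + (3.8−4)² + (1.3−4)² = 15.17.
The Normal likelihood contributes (σ²)^(−n/2) exp(−SS/(2σ²)), so the posterior is Inverse-Gamma(α + n/2, β + SS/2) = Inverse-Gamma(5.5, 15.585).
The mode of Inverse-Gamma(a, b) is b/(a+1) = 15.585/6.5 ≈ 2.3977.

σ̂²_MAP = 2.3977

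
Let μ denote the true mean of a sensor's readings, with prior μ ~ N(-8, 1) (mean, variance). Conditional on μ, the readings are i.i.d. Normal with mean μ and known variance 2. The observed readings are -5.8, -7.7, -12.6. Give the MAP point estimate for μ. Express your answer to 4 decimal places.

μ̂_MAP = -8.4200

n = 3; x̄ = ((-5.8) + (-7.7) + (-12.6))/3 = -26.1/3 = -8.7.
For a Normal prior and Normal likelihood with known variance, the posterior is Normal; its mode equals its mean, the precision-weighted average.
Prior precision 1/σ₀² = 1/1 = 1; data precision n/σ² = 3/2 = 1.5.
μ̂ = (1·(-8) + 1.5·(-8.7)) / (1 + 1.5) = (-21.05)/2.5 = -8.4200.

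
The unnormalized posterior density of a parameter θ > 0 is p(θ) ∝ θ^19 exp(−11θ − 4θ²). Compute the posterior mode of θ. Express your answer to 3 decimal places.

θ̂_MAP = 1.000

ℓ'(θ) = 19/θ − 11 − 8θ. Setting this to zero and multiplying by θ: 8θ² + 11θ − 19 = 0.
θ = (−11 + √(11² + 4·8·19)) / (2·8) = (−11 + √729) / 16 = (−11 + 27)/16 = 1.
ℓ''(θ) = −19/θ² − 8 < 0, confirming a maximum.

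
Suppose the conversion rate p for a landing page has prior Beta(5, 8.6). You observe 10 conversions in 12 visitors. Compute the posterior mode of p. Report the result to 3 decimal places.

Prior: Beta(5, 8.6).
Data: 10 successes in 12 trials. The binomial likelihood contributes p^10(1−p)^2, so the posterior is Beta(5+10, 8.6+2) = Beta(15, 10.6).
For Beta(a, b) with a, b > 1 the mode is (a−1)/(a+b−2) = 14/23.6 ≈ 0.593.

p̂_MAP = 0.593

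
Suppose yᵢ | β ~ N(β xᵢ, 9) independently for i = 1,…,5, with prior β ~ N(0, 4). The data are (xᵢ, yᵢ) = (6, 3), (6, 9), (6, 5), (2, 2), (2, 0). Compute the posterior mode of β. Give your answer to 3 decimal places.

β̂_MAP = 0.896

log p(β | y) = −Σ(yᵢ − βxᵢ)²/(2·9) − β²/(2·4) + const.
Setting the derivative to zero: Σxᵢ(yᵢ − βxᵢ)/9 − β/4 = 0, so β = Σxᵢyᵢ / (Σxᵢ² + σ²/τ²).
Σxᵢyᵢ = 6·3 + 6·9 + 6·5 + 2·2 + 2·0 = 106; Σxᵢ² = 116; σ²/τ² = 2.25.
β̂_MAP = 106 / (116 + 2.25) = 106/118.25 ≈ 0.896.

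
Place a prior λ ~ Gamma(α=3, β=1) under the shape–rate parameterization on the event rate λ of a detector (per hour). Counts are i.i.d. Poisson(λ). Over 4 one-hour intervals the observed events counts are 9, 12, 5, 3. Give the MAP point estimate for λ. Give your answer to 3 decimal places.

λ̂_MAP = 6.200

Σxᵢ = 9+12+5+3 = 29, with n = 4.
Posterior ∝ λ^2e^(−1λ) · λ^29e^(−4λ) = λ^31e^(−5λ), i.e. Gamma(shape=32, rate=5).
The mode of a Gamma(a, b) with a ≥ 1 (shape–rate) is (a−1)/b = 31/5 ≈ 6.200.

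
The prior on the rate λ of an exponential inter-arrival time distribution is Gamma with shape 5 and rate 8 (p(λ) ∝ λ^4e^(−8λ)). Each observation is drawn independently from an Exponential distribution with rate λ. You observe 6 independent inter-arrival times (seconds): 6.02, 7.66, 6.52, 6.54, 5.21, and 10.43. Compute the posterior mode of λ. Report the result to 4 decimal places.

The Exponential(rate=λ) likelihood is ∝ λ^n e^(−λΣtᵢ). Here n = 6 and Σtᵢ = 6.02 + 7.66 + 6.52 + 6.54 + 5.21 + 10.43 = 42.38.
Posterior ∝ λ^4e^(−8λ) · λ^6e^(−42.38λ) = λ^10e^(−50.38λ), i.e. Gamma(11, 50.38).
Mode = (a−1)/b = 10/50.38 ≈ 0.1985.

λ̂_MAP = 0.1985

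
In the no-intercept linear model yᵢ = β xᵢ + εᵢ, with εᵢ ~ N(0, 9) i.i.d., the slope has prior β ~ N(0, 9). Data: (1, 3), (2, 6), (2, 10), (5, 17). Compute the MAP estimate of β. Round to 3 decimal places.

log p(β | y) = −Σ(yᵢ − βxᵢ)²/(2·9) − β²/(2·9) + const.
Setting the derivative to zero: Σxᵢ(yᵢ − βxᵢ)/9 − β/9 = 0, so β = Σxᵢyᵢ / (Σxᵢ² + σ²/τ²).
Σxᵢyᵢ = 1·3 + 2·6 + 2·10 + 5·17 = 120; Σxᵢ² = 34; σ²/τ² = 1.
β̂_MAP = 120 / (34 + 1) = 120/35 ≈ 3.429.

β̂_MAP = 3.429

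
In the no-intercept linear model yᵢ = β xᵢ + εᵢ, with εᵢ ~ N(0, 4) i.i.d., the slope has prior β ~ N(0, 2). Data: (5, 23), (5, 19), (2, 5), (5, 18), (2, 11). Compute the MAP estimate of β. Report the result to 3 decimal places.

β̂_MAP = 3.906

log p(β | y) = −Σ(yᵢ − βxᵢ)²/(2·4) − β²/(2·2) + const.
Setting the derivative to zero: Σxᵢ(yᵢ − βxᵢ)/4 − β/2 = 0, so β = Σxᵢyᵢ / (Σxᵢ² + σ²/τ²).
Σxᵢyᵢ = 5·23 + 5·19 + 2·5 + 5·18 + 2·11 = 332; Σxᵢ² = 83; σ²/τ² = 2.
β̂_MAP = 332 / (83 + 2) = 332/85 ≈ 3.906.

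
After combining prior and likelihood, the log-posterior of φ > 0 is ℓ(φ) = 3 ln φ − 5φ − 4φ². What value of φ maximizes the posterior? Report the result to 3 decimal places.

φ̂_MAP = 0.375

ℓ'(φ) = 3/φ − 5 − 8φ. Setting this to zero and multiplying by φ: 8φ² + 5φ − 3 = 0.
φ = (−5 + √(5² + 4·8·3)) / (2·8) = (−5 + √121) / 16 = (−5 + 11)/16 = 3/8.
ℓ''(φ) = −3/φ² − 8 < 0, confirming a maximum.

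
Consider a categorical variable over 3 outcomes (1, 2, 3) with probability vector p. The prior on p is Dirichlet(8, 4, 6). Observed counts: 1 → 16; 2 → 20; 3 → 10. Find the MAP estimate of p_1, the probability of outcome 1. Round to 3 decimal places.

MAP estimate: 0.377

The posterior is Dirichlet(αᵢ + nᵢ) = Dirichlet(24, 24, 16).
For a Dirichlet(a₁,…,a_K) with all aᵢ > 1, the mode has j-th component (aⱼ − 1)/(Σaᵢ − K).
Here Σaᵢ = 64 and K = 3, so p_1 = (24 − 1)/(64 − 3) = 23/61 ≈ 0.377.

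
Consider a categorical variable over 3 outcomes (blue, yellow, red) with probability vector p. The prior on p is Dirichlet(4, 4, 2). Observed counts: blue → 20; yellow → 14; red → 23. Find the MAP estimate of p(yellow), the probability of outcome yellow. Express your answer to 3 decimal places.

The posterior is Dirichlet(αᵢ + nᵢ) = Dirichlet(24, 18, 25).
For a Dirichlet(a₁,…,a_K) with all aᵢ > 1, the mode has j-th component (aⱼ − 1)/(Σaᵢ − K).
Here Σaᵢ = 67 and K = 3, so p(yellow) = (18 − 1)/(67 − 3) = 17/64 ≈ 0.266.

MAP estimate of p(yellow) = 0.266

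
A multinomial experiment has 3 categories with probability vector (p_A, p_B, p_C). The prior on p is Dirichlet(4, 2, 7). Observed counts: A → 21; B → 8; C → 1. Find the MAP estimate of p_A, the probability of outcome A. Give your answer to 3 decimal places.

MAP estimate of p_A = 0.600

The posterior is Dirichlet(αᵢ + nᵢ) = Dirichlet(25, 10, 8).
For a Dirichlet(a₁,…,a_K) with all aᵢ > 1, the mode has j-th component (aⱼ − 1)/(Σaᵢ − K).
Here Σaᵢ = 43 and K = 3, so p_A = (25 − 1)/(43 − 3) = 24/40 ≈ 0.600.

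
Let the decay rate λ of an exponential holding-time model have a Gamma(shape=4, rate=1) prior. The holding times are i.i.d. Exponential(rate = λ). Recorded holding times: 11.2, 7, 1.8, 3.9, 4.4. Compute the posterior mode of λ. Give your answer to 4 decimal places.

λ̂_MAP = 0.2730

The Exponential(rate=λ) likelihood is ∝ λ^n e^(−λΣtᵢ). Here n = 5 and Σtᵢ = 11.2 + 7 + 1.8 + 3.9 + 4.4 = 28.3.
Posterior ∝ λ^3e^(−1λ) · λ^5e^(−28.3λ) = λ^8e^(−29.3λ), i.e. Gamma(9, 29.3).
Mode = (a−1)/b = 8/29.3 ≈ 0.2730.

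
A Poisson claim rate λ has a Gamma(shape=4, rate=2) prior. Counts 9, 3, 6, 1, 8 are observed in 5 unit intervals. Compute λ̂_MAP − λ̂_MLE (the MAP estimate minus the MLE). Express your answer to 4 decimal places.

MAP − MLE = -1.1143

Σxᵢ = 27. Posterior is Gamma(31, 7); MAP = (31−1)/7 = 30/7 ≈ 4.28571.
MLE = x̄ = 27/5 ≈ 5.40000.
Difference = 30/7 − 27/5 = -39/35 ≈ -1.1143.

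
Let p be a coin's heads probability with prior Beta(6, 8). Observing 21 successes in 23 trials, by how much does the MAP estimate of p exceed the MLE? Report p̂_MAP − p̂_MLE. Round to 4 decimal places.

MAP − MLE = -0.1702

Posterior is Beta(27, 10); MAP = (27−1)/(37−2) = 26/35 ≈ 0.74286.
MLE ignores the prior: p̂_MLE = k/n = 21/23 ≈ 0.91304.
Difference = 26/35 − 21/23 = -137/805 ≈ -0.1702.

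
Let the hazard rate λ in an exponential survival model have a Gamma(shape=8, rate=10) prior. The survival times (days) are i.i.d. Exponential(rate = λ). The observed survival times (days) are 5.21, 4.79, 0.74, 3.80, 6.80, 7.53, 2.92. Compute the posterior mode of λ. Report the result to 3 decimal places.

The Exponential(rate=λ) likelihood is ∝ λ^n e^(−λΣtᵢ). Here n = 7 and Σtᵢ = 5.21 + 4.79 + 0.74 + 3.80 + 6.80 + 7.53 + 2.92 = 31.79.
Posterior ∝ λ^7e^(−10λ) · λ^7e^(−31.79λ) = λ^14e^(−41.79λ), i.e. Gamma(15, 41.79).
Mode = (a−1)/b = 14/41.79 ≈ 0.335.

λ̂_MAP = 0.335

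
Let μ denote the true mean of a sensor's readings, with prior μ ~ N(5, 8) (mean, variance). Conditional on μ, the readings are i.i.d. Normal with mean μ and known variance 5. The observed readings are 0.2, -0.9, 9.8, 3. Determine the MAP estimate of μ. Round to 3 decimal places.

μ̂_MAP = 3.292

n = 4; x̄ = (0.2 + (-0.9) + 9.8 + 3)/4 = 12.1/4 = 3.025.
For a Normal prior and Normal likelihood with known variance, the posterior is Normal; its mode equals its mean, the precision-weighted average.
Prior precision 1/σ₀² = 1/8 = 0.125; data precision n/σ² = 4/5 = 0.8.
μ̂ = (0.125·5 + 0.8·3.025) / (0.125 + 0.8) = 3.045/0.925 = 609/185 ≈ 3.292.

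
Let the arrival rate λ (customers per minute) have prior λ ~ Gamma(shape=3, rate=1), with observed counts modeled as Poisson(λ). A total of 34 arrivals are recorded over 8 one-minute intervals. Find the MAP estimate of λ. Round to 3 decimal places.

λ̂_MAP = 4.000

Σxᵢ = 34, n = 8.
Posterior ∝ λ^2e^(−1λ) · λ^34e^(−8λ) = λ^36e^(−9λ), i.e. Gamma(shape=37, rate=9).
The mode of a Gamma(a, b) with a ≥ 1 (shape–rate) is (a−1)/b = 36/9 ≈ 4.000.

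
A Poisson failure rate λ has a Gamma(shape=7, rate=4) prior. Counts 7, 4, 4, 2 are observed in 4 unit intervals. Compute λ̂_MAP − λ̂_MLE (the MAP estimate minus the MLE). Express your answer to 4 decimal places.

MAP − MLE = -1.3750

Σxᵢ = 17. Posterior is Gamma(24, 8); MAP = (24−1)/8 = 23/8 ≈ 2.87500.
MLE = x̄ = 17/4 ≈ 4.25000.
Difference = 23/8 − 17/4 = -11/8 ≈ -1.3750.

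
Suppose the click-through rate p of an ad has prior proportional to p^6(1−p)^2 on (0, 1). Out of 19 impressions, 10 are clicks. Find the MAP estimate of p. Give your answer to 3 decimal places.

p̂_MAP = 0.593

The prior density ∝ p^6(1−p)^2 is the kernel of Beta(7, 3).
Data: 10 successes in 19 trials. The binomial likelihood contributes p^10(1−p)^9, so the posterior is Beta(7+10, 3+9) = Beta(17, 12).
For Beta(a, b) with a, b > 1 the mode is (a−1)/(a+b−2) = 16/27 ≈ 0.593.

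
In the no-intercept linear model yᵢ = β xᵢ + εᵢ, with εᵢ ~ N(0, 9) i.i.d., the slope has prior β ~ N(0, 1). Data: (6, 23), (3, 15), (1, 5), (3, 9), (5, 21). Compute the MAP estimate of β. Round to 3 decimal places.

β̂_MAP = 3.596

log p(β | y) = −Σ(yᵢ − βxᵢ)²/(2·9) − β²/(2·1) + const.
Setting the derivative to zero: Σxᵢ(yᵢ − βxᵢ)/9 − β/1 = 0, so β = Σxᵢyᵢ / (Σxᵢ² + σ²/τ²).
Σxᵢyᵢ = 6·23 + 3·15 + 1·5 + 3·9 + 5·21 = 320; Σxᵢ² = 80; σ²/τ² = 9.
β̂_MAP = 320 / (80 + 9) = 320/89 ≈ 3.596.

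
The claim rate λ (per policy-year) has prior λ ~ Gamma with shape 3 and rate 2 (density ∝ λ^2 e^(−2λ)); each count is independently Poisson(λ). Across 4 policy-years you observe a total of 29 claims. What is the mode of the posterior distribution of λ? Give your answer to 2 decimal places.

Σxᵢ = 29, n = 4.
Posterior ∝ λ^2e^(−2λ) · λ^29e^(−4λ) = λ^31e^(−6λ), i.e. Gamma(shape=32, rate=6).
The mode of a Gamma(a, b) with a ≥ 1 (shape–rate) is (a−1)/b = 31/6 ≈ 5.17.

λ̂_MAP = 5.17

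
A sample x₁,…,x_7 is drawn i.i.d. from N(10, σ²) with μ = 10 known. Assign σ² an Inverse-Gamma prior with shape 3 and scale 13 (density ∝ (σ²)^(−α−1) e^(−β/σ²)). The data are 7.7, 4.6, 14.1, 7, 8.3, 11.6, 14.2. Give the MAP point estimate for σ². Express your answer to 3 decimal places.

Sum of squared deviations about the known mean: SS = (7.7−10)² + (4.6−10)² + (14.1−10)² + (7−10)² + (8.3−10)² + (11.6−10)² + (14.2−10)² = 83.35.
The Normal likelihood contributes (σ²)^(−n/2) exp(−SS/(2σ²)), so the posterior is Inverse-Gamma(α + n/2, β + SS/2) = Inverse-Gamma(6.5, 54.675).
The mode of Inverse-Gamma(a, b) is b/(a+1) = 54.675/7.5 ≈ 7.290.

σ̂²_MAP = 7.290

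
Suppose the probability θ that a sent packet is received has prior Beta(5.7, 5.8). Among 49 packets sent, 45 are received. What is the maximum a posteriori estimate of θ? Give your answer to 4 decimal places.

θ̂_MAP = 0.8496

Prior: Beta(5.7, 5.8).
Data: 45 successes in 49 trials. The binomial likelihood contributes θ^45(1−θ)^4, so the posterior is Beta(5.7+45, 5.8+4) = Beta(50.7, 9.8).
For Beta(a, b) with a, b > 1 the mode is (a−1)/(a+b−2) = 49.7/58.5 ≈ 0.8496.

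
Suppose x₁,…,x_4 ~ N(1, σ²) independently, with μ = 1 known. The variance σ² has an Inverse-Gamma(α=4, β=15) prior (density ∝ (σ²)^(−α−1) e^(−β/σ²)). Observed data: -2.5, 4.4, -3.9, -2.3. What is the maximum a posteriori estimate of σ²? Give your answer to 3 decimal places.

Sum of squared deviations about the known mean: SS = (-2.5−1)² + (4.4−1)² + (-3.9−1)² + (-2.3−1)² = 58.71.
The Normal likelihood contributes (σ²)^(−n/2) exp(−SS/(2σ²)), so the posterior is Inverse-Gamma(α + n/2, β + SS/2) = Inverse-Gamma(6, 44.355).
The mode of Inverse-Gamma(a, b) is b/(a+1) = 44.355/7 ≈ 6.336.

σ̂²_MAP = 6.336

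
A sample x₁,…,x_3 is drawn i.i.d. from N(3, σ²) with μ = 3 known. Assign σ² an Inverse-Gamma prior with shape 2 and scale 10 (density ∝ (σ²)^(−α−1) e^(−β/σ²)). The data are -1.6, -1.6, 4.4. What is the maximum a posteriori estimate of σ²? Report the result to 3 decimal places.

Sum of squared deviations about the known mean: SS = (-1.6−3)² + (-1.6−3)² + (4.4−3)² = 44.28.
The Normal likelihood contributes (σ²)^(−n/2) exp(−SS/(2σ²)), so the posterior is Inverse-Gamma(α + n/2, β + SS/2) = Inverse-Gamma(3.5, 32.14).
The mode of Inverse-Gamma(a, b) is b/(a+1) = 32.14/4.5 ≈ 7.142.

σ̂²_MAP = 7.142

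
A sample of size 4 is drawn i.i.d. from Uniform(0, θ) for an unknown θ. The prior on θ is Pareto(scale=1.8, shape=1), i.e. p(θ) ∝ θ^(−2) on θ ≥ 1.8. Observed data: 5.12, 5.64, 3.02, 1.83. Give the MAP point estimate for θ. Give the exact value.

θ̂_MAP = 5.64

The Uniform(0, θ) likelihood is θ^(−n) for θ ≥ max(xᵢ), zero otherwise. Here max(xᵢ) = 5.64.
Posterior ∝ θ^(−2) · θ^(−4) = θ^(−6) on θ ≥ max(1.8, 5.64) = 5.64.
This density is strictly decreasing in θ, so the posterior mode lies at the lower boundary of the support.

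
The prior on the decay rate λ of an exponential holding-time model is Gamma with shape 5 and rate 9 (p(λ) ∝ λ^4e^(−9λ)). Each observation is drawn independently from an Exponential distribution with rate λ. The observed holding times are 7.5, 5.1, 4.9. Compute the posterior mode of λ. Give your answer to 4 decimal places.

The Exponential(rate=λ) likelihood is ∝ λ^n e^(−λΣtᵢ). Here n = 3 and Σtᵢ = 7.5 + 5.1 + 4.9 = 17.5.
Posterior ∝ λ^4e^(−9λ) · λ^3e^(−17.5λ) = λ^7e^(−26.5λ), i.e. Gamma(8, 26.5).
Mode = (a−1)/b = 7/26.5 ≈ 0.2642.

λ̂_MAP = 0.2642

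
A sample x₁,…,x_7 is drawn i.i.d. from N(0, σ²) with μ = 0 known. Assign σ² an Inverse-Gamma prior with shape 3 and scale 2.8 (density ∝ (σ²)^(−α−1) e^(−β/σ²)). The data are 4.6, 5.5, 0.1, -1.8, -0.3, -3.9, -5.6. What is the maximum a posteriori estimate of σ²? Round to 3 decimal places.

Sum of squared deviations about the known mean: SS = (4.6−0)² + (5.5−0)² + (0.1−0)² + (-1.8−0)² + (-0.3−0)² + (-3.9−0)² + (-5.6−0)² = 101.32.
The Normal likelihood contributes (σ²)^(−n/2) exp(−SS/(2σ²)), so the posterior is Inverse-Gamma(α + n/2, β + SS/2) = Inverse-Gamma(6.5, 53.46).
The mode of Inverse-Gamma(a, b) is b/(a+1) = 53.46/7.5 ≈ 7.128.

σ̂²_MAP = 7.128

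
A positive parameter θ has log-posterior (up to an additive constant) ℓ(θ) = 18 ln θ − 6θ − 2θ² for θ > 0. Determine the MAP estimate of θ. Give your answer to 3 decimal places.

ℓ'(θ) = 18/θ − 6 − 4θ. Setting this to zero and multiplying by θ: 4θ² + 6θ − 18 = 0.
θ = (−6 + √(6² + 4·4·18)) / (2·4) = (−6 + √324) / 8 = (−6 + 18)/8 = 3/2.
ℓ''(θ) = −18/θ² − 4 < 0, confirming a maximum.

θ̂_MAP = 1.500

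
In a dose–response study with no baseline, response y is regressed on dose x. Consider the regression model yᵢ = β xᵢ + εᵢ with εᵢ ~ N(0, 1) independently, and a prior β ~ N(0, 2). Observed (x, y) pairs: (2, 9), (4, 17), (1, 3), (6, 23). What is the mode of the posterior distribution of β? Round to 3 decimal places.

β̂_MAP = 3.948

log p(β | y) = −Σ(yᵢ − βxᵢ)²/(2·1) − β²/(2·2) + const.
Setting the derivative to zero: Σxᵢ(yᵢ − βxᵢ)/1 − β/2 = 0, so β = Σxᵢyᵢ / (Σxᵢ² + σ²/τ²).
Σxᵢyᵢ = 2·9 + 4·17 + 1·3 + 6·23 = 227; Σxᵢ² = 57; σ²/τ² = 0.5.
β̂_MAP = 227 / (57 + 0.5) = 227/57.5 ≈ 3.948.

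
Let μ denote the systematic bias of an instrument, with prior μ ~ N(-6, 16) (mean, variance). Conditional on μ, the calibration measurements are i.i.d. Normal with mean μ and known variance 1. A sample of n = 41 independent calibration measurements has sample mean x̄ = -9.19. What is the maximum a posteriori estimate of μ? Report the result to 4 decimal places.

n = 41, x̄ = -9.19.
For a Normal prior and Normal likelihood with known variance, the posterior is Normal; its mode equals its mean, the precision-weighted average.
Prior precision 1/σ₀² = 1/16 = 0.0625; data precision n/σ² = 41/1 = 41.
μ̂ = (0.0625·(-6) + 41·(-9.19)) / (0.0625 + 41) = (-377.165)/41.0625 = -150866/16425 ≈ -9.1851.

μ̂_MAP = -9.1851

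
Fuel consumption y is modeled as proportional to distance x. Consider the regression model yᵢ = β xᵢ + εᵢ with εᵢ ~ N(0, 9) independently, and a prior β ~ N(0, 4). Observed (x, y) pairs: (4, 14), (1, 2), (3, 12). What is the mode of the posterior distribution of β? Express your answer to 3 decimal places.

β̂_MAP = 3.327

log p(β | y) = −Σ(yᵢ − βxᵢ)²/(2·9) − β²/(2·4) + const.
Setting the derivative to zero: Σxᵢ(yᵢ − βxᵢ)/9 − β/4 = 0, so β = Σxᵢyᵢ / (Σxᵢ² + σ²/τ²).
Σxᵢyᵢ = 4·14 + 1·2 + 3·12 = 94; Σxᵢ² = 26; σ²/τ² = 2.25.
β̂_MAP = 94 / (26 + 2.25) = 94/28.25 ≈ 3.327.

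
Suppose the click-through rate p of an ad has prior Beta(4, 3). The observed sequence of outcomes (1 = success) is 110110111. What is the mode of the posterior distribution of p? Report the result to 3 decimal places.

Prior: Beta(4, 3).
Data: 7 successes in 9 trials (from the sequence). The binomial likelihood contributes p^7(1−p)^2, so the posterior is Beta(4+7, 3+2) = Beta(11, 5).
For Beta(a, b) with a, b > 1 the mode is (a−1)/(a+b−2) = 10/14 ≈ 0.714.

p̂_MAP = 0.714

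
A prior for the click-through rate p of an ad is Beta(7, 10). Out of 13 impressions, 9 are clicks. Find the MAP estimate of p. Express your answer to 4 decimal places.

p̂_MAP = 0.5357

Prior: Beta(7, 10).
Data: 9 successes in 13 trials. The binomial likelihood contributes p^9(1−p)^4, so the posterior is Beta(7+9, 10+4) = Beta(16, 14).
For Beta(a, b) with a, b > 1 the mode is (a−1)/(a+b−2) = 15/28 ≈ 0.5357.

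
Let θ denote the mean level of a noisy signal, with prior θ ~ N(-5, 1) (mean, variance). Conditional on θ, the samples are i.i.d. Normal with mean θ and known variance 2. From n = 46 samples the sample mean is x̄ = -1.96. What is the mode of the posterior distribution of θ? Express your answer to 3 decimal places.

θ̂_MAP = -2.087

n = 46, x̄ = -1.96.
For a Normal prior and Normal likelihood with known variance, the posterior is Normal; its mode equals its mean, the precision-weighted average.
Prior precision 1/σ₀² = 1/1 = 1; data precision n/σ² = 46/2 = 23.
θ̂ = (1·(-5) + 23·(-1.96)) / (1 + 23) = (-50.08)/24 = -313/150 ≈ -2.087.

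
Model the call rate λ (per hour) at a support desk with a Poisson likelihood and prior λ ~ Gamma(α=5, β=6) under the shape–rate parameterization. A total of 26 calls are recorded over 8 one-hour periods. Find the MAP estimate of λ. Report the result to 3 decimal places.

λ̂_MAP = 2.143

Σxᵢ = 26, n = 8.
Posterior ∝ λ^4e^(−6λ) · λ^26e^(−8λ) = λ^30e^(−14λ), i.e. Gamma(shape=31, rate=14).
The mode of a Gamma(a, b) with a ≥ 1 (shape–rate) is (a−1)/b = 30/14 ≈ 2.143.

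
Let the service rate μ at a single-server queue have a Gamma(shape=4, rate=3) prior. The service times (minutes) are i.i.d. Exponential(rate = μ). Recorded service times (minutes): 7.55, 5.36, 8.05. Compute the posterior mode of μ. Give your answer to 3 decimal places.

μ̂_MAP = 0.250

The Exponential(rate=μ) likelihood is ∝ μ^n e^(−μΣtᵢ). Here n = 3 and Σtᵢ = 7.55 + 5.36 + 8.05 = 20.96.
Posterior ∝ μ^3e^(−3μ) · μ^3e^(−20.96μ) = μ^6e^(−23.96μ), i.e. Gamma(7, 23.96).
Mode = (a−1)/b = 6/23.96 ≈ 0.250.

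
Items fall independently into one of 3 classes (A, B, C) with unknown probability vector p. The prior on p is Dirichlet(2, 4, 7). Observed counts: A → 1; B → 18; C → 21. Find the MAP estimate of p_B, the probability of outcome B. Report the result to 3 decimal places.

The posterior is Dirichlet(αᵢ + nᵢ) = Dirichlet(3, 22, 28).
For a Dirichlet(a₁,…,a_K) with all aᵢ > 1, the mode has j-th component (aⱼ − 1)/(Σaᵢ − K).
Here Σaᵢ = 53 and K = 3, so p_B = (22 − 1)/(53 − 3) = 21/50 ≈ 0.420.

MAP estimate of p_B = 0.420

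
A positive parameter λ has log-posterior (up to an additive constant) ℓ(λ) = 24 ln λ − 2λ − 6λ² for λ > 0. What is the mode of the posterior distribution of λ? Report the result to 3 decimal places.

ℓ'(λ) = 24/λ − 2 − 12λ. Setting this to zero and multiplying by λ: 12λ² + 2λ − 24 = 0.
λ = (−2 + √(2² + 4·12·24)) / (2·12) = (−2 + √1156) / 24 = (−2 + 34)/24 = 4/3.
ℓ''(λ) = −24/λ² − 12 < 0, confirming a maximum.

λ̂_MAP = 1.333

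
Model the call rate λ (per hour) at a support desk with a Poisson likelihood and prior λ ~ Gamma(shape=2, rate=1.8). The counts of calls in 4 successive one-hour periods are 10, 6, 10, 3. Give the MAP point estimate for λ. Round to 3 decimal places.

Σxᵢ = 10+6+10+3 = 29, with n = 4.
Posterior ∝ λe^(−1.8λ) · λ^29e^(−4λ) = λ^30e^(−5.8λ), i.e. Gamma(shape=31, rate=5.8).
The mode of a Gamma(a, b) with a ≥ 1 (shape–rate) is (a−1)/b = 30/5.8 ≈ 5.172.

λ̂_MAP = 5.172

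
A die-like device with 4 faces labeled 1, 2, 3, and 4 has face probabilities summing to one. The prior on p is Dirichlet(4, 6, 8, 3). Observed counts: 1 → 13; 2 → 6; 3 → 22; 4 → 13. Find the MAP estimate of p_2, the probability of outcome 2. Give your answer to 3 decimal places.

MAP estimate: 0.155

The posterior is Dirichlet(αᵢ + nᵢ) = Dirichlet(17, 12, 30, 16).
For a Dirichlet(a₁,…,a_K) with all aᵢ > 1, the mode has j-th component (aⱼ − 1)/(Σaᵢ − K).
Here Σaᵢ = 75 and K = 4, so p_2 = (12 − 1)/(75 − 4) = 11/71 ≈ 0.155.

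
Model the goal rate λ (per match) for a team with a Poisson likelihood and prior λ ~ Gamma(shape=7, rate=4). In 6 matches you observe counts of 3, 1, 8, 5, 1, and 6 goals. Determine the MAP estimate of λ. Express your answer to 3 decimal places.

λ̂_MAP = 3.000

Σxᵢ = 3+1+8+5+1+6 = 24, with n = 6.
Posterior ∝ λ^6e^(−4λ) · λ^24e^(−6λ) = λ^30e^(−10λ), i.e. Gamma(shape=31, rate=10).
The mode of a Gamma(a, b) with a ≥ 1 (shape–rate) is (a−1)/b = 30/10 ≈ 3.000.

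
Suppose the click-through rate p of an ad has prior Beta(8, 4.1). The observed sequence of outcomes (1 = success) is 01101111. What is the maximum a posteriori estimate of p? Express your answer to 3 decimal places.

p̂_MAP = 0.718

Prior: Beta(8, 4.1).
Data: 6 successes in 8 trials (from the sequence). The binomial likelihood contributes p^6(1−p)^2, so the posterior is Beta(8+6, 4.1+2) = Beta(14, 6.1).
For Beta(a, b) with a, b > 1 the mode is (a−1)/(a+b−2) = 13/18.1 ≈ 0.718.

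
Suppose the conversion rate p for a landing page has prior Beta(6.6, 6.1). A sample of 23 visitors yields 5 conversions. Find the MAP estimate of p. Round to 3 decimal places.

p̂_MAP = 0.315

Prior: Beta(6.6, 6.1).
Data: 5 successes in 23 trials. The binomial likelihood contributes p^5(1−p)^18, so the posterior is Beta(6.6+5, 6.1+18) = Beta(11.6, 24.1).
For Beta(a, b) with a, b > 1 the mode is (a−1)/(a+b−2) = 10.6/33.7 ≈ 0.315.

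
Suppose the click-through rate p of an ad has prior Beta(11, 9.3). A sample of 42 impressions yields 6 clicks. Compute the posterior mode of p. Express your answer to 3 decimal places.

Prior: Beta(11, 9.3).
Data: 6 successes in 42 trials. The binomial likelihood contributes p^6(1−p)^36, so the posterior is Beta(11+6, 9.3+36) = Beta(17, 45.3).
For Beta(a, b) with a, b > 1 the mode is (a−1)/(a+b−2) = 16/60.3 ≈ 0.265.

p̂_MAP = 0.265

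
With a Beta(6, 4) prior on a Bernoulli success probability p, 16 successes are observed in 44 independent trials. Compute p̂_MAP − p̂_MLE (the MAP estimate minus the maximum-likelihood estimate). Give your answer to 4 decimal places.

Posterior is Beta(22, 32); MAP = (22−1)/(54−2) = 21/52 ≈ 0.40385.
MLE ignores the prior: p̂_MLE = k/n = 16/44 ≈ 0.36364.
Difference = 21/52 − 16/44 = 23/572 ≈ 0.0402.

MAP − MLE = 0.0402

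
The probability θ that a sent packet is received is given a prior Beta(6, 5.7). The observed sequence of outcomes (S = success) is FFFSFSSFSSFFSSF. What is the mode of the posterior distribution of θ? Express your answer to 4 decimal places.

θ̂_MAP = 0.4858

Prior: Beta(6, 5.7).
Data: 7 successes in 15 trials (from the sequence). The binomial likelihood contributes θ^7(1−θ)^8, so the posterior is Beta(6+7, 5.7+8) = Beta(13, 13.7).
For Beta(a, b) with a, b > 1 the mode is (a−1)/(a+b−2) = 12/24.7 ≈ 0.4858.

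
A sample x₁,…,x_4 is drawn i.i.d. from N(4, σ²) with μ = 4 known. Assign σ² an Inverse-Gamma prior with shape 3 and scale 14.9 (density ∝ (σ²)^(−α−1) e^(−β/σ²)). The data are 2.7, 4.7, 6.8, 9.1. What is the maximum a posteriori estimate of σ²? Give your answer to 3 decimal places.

Sum of squared deviations about the known mean: SS = (2.7−4)² + (4.7−4)² + (6.8−4)² + (9.1−4)² = 36.03.
The Normal likelihood contributes (σ²)^(−n/2) exp(−SS/(2σ²)), so the posterior is Inverse-Gamma(α + n/2, β + SS/2) = Inverse-Gamma(5, 32.915).
The mode of Inverse-Gamma(a, b) is b/(a+1) = 32.915/6 ≈ 5.486.

σ̂²_MAP = 5.486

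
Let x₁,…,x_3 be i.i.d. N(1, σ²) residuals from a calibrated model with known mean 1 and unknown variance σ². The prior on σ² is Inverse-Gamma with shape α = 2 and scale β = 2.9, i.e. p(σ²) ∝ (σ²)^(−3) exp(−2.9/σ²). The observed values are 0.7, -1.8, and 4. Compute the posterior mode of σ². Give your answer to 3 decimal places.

Sum of squared deviations about the known mean: SS = (0.7−1)² + (-1.8−1)² + (4−1)² = 16.93.
The Normal likelihood contributes (σ²)^(−n/2) exp(−SS/(2σ²)), so the posterior is Inverse-Gamma(α + n/2, β + SS/2) = Inverse-Gamma(3.5, 11.365).
The mode of Inverse-Gamma(a, b) is b/(a+1) = 11.365/4.5 ≈ 2.526.

σ̂²_MAP = 2.526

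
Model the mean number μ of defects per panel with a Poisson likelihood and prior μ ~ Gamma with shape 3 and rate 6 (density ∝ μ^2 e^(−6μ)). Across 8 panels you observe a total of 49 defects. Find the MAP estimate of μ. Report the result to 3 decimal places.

Σxᵢ = 49, n = 8.
Posterior ∝ μ^2e^(−6μ) · μ^49e^(−8μ) = μ^51e^(−14μ), i.e. Gamma(shape=52, rate=14).
The mode of a Gamma(a, b) with a ≥ 1 (shape–rate) is (a−1)/b = 51/14 ≈ 3.643.

μ̂_MAP = 3.643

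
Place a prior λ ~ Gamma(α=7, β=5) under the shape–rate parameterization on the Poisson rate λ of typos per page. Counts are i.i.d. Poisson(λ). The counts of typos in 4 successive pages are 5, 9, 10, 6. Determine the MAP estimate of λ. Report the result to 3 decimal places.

Σxᵢ = 5+9+10+6 = 30, with n = 4.
Posterior ∝ λ^6e^(−5λ) · λ^30e^(−4λ) = λ^36e^(−9λ), i.e. Gamma(shape=37, rate=9).
The mode of a Gamma(a, b) with a ≥ 1 (shape–rate) is (a−1)/b = 36/9 ≈ 4.000.

λ̂_MAP = 4.000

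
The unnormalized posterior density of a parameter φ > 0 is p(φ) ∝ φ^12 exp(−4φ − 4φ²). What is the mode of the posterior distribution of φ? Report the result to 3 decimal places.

φ̂_MAP = 1.000

ℓ'(φ) = 12/φ − 4 − 8φ. Setting this to zero and multiplying by φ: 8φ² + 4φ − 12 = 0.
φ = (−4 + √(4² + 4·8·12)) / (2·8) = (−4 + √400) / 16 = (−4 + 20)/16 = 1.
ℓ''(φ) = −12/φ² − 8 < 0, confirming a maximum.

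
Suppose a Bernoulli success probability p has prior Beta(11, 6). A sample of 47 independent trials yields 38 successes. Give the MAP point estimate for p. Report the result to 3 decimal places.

p̂_MAP = 0.774

Prior: Beta(11, 6).
Data: 38 successes in 47 trials. The binomial likelihood contributes p^38(1−p)^9, so the posterior is Beta(11+38, 6+9) = Beta(49, 15).
For Beta(a, b) with a, b > 1 the mode is (a−1)/(a+b−2) = 48/62 ≈ 0.774.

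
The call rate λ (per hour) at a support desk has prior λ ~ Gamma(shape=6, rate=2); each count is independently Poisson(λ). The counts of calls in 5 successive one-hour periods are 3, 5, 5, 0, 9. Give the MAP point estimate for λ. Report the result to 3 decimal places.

Σxᵢ = 3+5+5+0+9 = 22, with n = 5.
Posterior ∝ λ^5e^(−2λ) · λ^22e^(−5λ) = λ^27e^(−7λ), i.e. Gamma(shape=28, rate=7).
The mode of a Gamma(a, b) with a ≥ 1 (shape–rate) is (a−1)/b = 27/7 ≈ 3.857.

λ̂_MAP = 3.857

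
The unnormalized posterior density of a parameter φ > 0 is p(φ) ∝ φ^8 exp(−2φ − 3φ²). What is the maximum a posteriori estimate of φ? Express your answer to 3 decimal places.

φ̂_MAP = 1.000

ℓ'(φ) = 8/φ − 2 − 6φ. Setting this to zero and multiplying by φ: 6φ² + 2φ − 8 = 0.
φ = (−2 + √(2² + 4·6·8)) / (2·6) = (−2 + √196) / 12 = (−2 + 14)/12 = 1.
ℓ''(φ) = −8/φ² − 6 < 0, confirming a maximum.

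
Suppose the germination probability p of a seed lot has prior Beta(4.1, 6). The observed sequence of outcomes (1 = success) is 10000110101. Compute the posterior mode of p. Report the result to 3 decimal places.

p̂_MAP = 0.424

Prior: Beta(4.1, 6).
Data: 5 successes in 11 trials (from the sequence). The binomial likelihood contributes p^5(1−p)^6, so the posterior is Beta(4.1+5, 6+6) = Beta(9.1, 12).
For Beta(a, b) with a, b > 1 the mode is (a−1)/(a+b−2) = 8.1/19.1 ≈ 0.424.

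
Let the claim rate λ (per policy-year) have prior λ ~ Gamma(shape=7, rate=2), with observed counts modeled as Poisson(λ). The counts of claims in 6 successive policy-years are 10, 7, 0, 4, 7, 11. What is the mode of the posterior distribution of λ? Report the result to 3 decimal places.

Σxᵢ = 10+7+0+4+7+11 = 39, with n = 6.
Posterior ∝ λ^6e^(−2λ) · λ^39e^(−6λ) = λ^45e^(−8λ), i.e. Gamma(shape=46, rate=8).
The mode of a Gamma(a, b) with a ≥ 1 (shape–rate) is (a−1)/b = 45/8 ≈ 5.625.

λ̂_MAP = 5.625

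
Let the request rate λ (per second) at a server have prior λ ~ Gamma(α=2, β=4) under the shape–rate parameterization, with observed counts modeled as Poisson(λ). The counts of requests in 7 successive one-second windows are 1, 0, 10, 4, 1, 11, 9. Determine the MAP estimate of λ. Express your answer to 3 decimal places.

λ̂_MAP = 3.364

Σxᵢ = 1+0+10+4+1+11+9 = 36, with n = 7.
Posterior ∝ λe^(−4λ) · λ^36e^(−7λ) = λ^37e^(−11λ), i.e. Gamma(shape=38, rate=11).
The mode of a Gamma(a, b) with a ≥ 1 (shape–rate) is (a−1)/b = 37/11 ≈ 3.364.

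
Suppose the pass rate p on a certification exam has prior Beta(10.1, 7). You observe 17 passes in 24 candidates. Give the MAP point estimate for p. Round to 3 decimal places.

Prior: Beta(10.1, 7).
Data: 17 successes in 24 trials. The binomial likelihood contributes p^17(1−p)^7, so the posterior is Beta(10.1+17, 7+7) = Beta(27.1, 14).
For Beta(a, b) with a, b > 1 the mode is (a−1)/(a+b−2) = 26.1/39.1 ≈ 0.668.

p̂_MAP = 0.668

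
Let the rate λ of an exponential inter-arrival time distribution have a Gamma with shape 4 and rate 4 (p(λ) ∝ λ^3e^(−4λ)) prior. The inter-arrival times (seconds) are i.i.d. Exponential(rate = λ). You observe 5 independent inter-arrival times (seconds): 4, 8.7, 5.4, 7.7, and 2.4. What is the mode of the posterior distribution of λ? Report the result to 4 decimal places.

λ̂_MAP = 0.2484

The Exponential(rate=λ) likelihood is ∝ λ^n e^(−λΣtᵢ). Here n = 5 and Σtᵢ = 4 + 8.7 + 5.4 + 7.7 + 2.4 = 28.2.
Posterior ∝ λ^3e^(−4λ) · λ^5e^(−28.2λ) = λ^8e^(−32.2λ), i.e. Gamma(9, 32.2).
Mode = (a−1)/b = 8/32.2 ≈ 0.2484.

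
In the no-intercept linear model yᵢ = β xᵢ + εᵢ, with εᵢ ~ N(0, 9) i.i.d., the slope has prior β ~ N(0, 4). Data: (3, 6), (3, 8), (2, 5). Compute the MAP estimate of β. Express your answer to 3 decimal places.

β̂_MAP = 2.144

log p(β | y) = −Σ(yᵢ − βxᵢ)²/(2·9) − β²/(2·4) + const.
Setting the derivative to zero: Σxᵢ(yᵢ − βxᵢ)/9 − β/4 = 0, so β = Σxᵢyᵢ / (Σxᵢ² + σ²/τ²).
Σxᵢyᵢ = 3·6 + 3·8 + 2·5 = 52; Σxᵢ² = 22; σ²/τ² = 2.25.
β̂_MAP = 52 / (22 + 2.25) = 52/24.25 ≈ 2.144.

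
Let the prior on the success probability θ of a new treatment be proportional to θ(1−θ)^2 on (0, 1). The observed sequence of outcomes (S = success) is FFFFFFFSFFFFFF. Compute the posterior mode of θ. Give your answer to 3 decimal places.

θ̂_MAP = 0.118

The prior density ∝ θ(1−θ)^2 is the kernel of Beta(2, 3).
Data: 1 success in 14 trials (from the sequence). The binomial likelihood contributes θ(1−θ)^13, so the posterior is Beta(2+1, 3+13) = Beta(3, 16).
For Beta(a, b) with a, b > 1 the mode is (a−1)/(a+b−2) = 2/17 ≈ 0.118.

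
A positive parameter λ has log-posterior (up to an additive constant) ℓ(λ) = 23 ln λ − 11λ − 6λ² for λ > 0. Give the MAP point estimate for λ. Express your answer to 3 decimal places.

ℓ'(λ) = 23/λ − 11 − 12λ. Setting this to zero and multiplying by λ: 12λ² + 11λ − 23 = 0.
λ = (−11 + √(11² + 4·12·23)) / (2·12) = (−11 + √1225) / 24 = (−11 + 35)/24 = 1.
ℓ''(λ) = −23/λ² − 12 < 0, confirming a maximum.

λ̂_MAP = 1.000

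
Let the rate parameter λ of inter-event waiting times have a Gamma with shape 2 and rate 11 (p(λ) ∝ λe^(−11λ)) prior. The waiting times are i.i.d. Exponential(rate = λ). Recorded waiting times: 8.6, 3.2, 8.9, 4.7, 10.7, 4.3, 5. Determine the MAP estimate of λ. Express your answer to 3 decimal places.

λ̂_MAP = 0.142

The Exponential(rate=λ) likelihood is ∝ λ^n e^(−λΣtᵢ). Here n = 7 and Σtᵢ = 8.6 + 3.2 + 8.9 + 4.7 + 10.7 + 4.3 + 5 = 45.4.
Posterior ∝ λe^(−11λ) · λ^7e^(−45.4λ) = λ^8e^(−56.4λ), i.e. Gamma(9, 56.4).
Mode = (a−1)/b = 8/56.4 ≈ 0.142.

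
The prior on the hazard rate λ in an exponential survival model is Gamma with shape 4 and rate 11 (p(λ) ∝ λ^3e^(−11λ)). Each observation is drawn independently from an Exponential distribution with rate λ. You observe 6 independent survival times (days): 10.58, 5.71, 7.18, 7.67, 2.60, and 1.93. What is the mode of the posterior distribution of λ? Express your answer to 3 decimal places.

The Exponential(rate=λ) likelihood is ∝ λ^n e^(−λΣtᵢ). Here n = 6 and Σtᵢ = 10.58 + 5.71 + 7.18 + 7.67 + 2.60 + 1.93 = 35.67.
Posterior ∝ λ^3e^(−11λ) · λ^6e^(−35.67λ) = λ^9e^(−46.67λ), i.e. Gamma(10, 46.67).
Mode = (a−1)/b = 9/46.67 ≈ 0.193.

λ̂_MAP = 0.193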